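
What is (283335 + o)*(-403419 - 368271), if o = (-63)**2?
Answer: -221709623760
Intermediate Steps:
o = 3969
(283335 + o)*(-403419 - 368271) = (283335 + 3969)*(-403419 - 368271) = 287304*(-771690) = -221709623760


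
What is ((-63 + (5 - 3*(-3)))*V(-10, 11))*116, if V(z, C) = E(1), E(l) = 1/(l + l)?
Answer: -2842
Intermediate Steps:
E(l) = 1/(2*l)
V(z, C) = ½ (V(z, C) = (½)/1 = (½)*1 = ½)
((-63 + (5 - 3*(-3)))*V(-10, 11))*116 = ((-63 + (5 - 3*(-3)))*(½))*116 = ((-63 + (5 + 9))*(½))*116 = ((-63 + 14)*(½))*116 = -49*½*116 = -49/2*116 = -2842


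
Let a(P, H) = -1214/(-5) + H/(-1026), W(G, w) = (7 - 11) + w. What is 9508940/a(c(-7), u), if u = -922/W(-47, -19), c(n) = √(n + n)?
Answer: 560979915300/14321681 ≈ 39170.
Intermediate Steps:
W(G, w) = -4 + w
c(n) = √2*√n (c(n) = √(2*n) = √2*√n)
u = 922/23 (u = -922/(-4 - 19) = -922/(-23) = -922*(-1/23) = 922/23 ≈ 40.087)
a(P, H) = 1214/5 - H/1026 (a(P, H) = -1214*(-⅕) + H*(-1/1026) = 1214/5 - H/1026)
9508940/a(c(-7), u) = 9508940/(1214/5 - 1/1026*922/23) = 9508940/(1214/5 - 461/11799) = 9508940/(14321681/58995) = 9508940*(58995/14321681) = 560979915300/14321681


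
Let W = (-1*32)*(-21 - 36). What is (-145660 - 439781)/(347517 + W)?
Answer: -195147/116447 ≈ -1.6758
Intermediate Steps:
W = 1824 (W = -32*(-57) = 1824)
(-145660 - 439781)/(347517 + W) = (-145660 - 439781)/(347517 + 1824) = -585441/349341 = -585441*1/349341 = -195147/116447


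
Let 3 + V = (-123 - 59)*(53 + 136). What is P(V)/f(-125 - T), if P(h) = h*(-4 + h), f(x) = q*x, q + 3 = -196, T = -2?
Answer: 394522135/8159 ≈ 48354.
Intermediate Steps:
q = -199 (q = -3 - 196 = -199)
V = -34401 (V = -3 + (-123 - 59)*(53 + 136) = -3 - 182*189 = -3 - 34398 = -34401)
f(x) = -199*x
P(V)/f(-125 - T) = (-34401*(-4 - 34401))/((-199*(-125 - 1*(-2)))) = (-34401*(-34405))/((-199*(-125 + 2))) = 1183566405/((-199*(-123))) = 1183566405/24477 = 1183566405*(1/24477) = 394522135/8159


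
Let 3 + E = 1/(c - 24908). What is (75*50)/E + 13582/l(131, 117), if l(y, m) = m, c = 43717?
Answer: -3743035409/3300921 ≈ -1133.9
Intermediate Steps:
E = -56426/18809 (E = -3 + 1/(43717 - 24908) = -3 + 1/18809 = -56426/18809 ≈ -2.9999)
(75*50)/E + 13582/l(131, 117) = (75*50)/(-56426/18809) + 13582/117 = 3750*(-18809/56426) + 13582*(1/117) = -35266875/28213 + 13582/117 = -3743035409/3300921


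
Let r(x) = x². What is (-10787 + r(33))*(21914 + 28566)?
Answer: -489555040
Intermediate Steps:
(-10787 + r(33))*(21914 + 28566) = (-10787 + 33²)*(21914 + 28566) = (-10787 + 1089)*50480 = -9698*50480 = -489555040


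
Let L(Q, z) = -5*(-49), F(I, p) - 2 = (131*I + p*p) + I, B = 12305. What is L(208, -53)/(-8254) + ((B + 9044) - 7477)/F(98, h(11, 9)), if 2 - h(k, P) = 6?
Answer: 1091429/1048258 ≈ 1.0412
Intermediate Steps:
h(k, P) = -4 (h(k, P) = 2 - 1*6 = 2 - 6 = -4)
F(I, p) = 2 + p**2 + 132*I (F(I, p) = 2 + ((131*I + p*p) + I) = 2 + ((131*I + p**2) + I) = 2 + ((p**2 + 131*I) + I) = 2 + (p**2 + 132*I) = 2 + p**2 + 132*I)
L(Q, z) = 245
L(208, -53)/(-8254) + ((B + 9044) - 7477)/F(98, h(11, 9)) = 245/(-8254) + ((12305 + 9044) - 7477)/(2 + (-4)**2 + 132*98) = 245*(-1/8254) + (21349 - 7477)/(2 + 16 + 12936) = -245/8254 + 13872/12954 = -245/8254 + 13872*(1/12954) = -245/8254 + 136/127 = 1091429/1048258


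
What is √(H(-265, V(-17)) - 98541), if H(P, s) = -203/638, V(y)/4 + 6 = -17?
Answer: I*√47693998/22 ≈ 313.91*I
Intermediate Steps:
V(y) = -92 (V(y) = -24 + 4*(-17) = -24 - 68 = -92)
H(P, s) = -7/22 (H(P, s) = -203*1/638 = -7/22)
√(H(-265, V(-17)) - 98541) = √(-7/22 - 98541) = √(-2167909/22) = I*√47693998/22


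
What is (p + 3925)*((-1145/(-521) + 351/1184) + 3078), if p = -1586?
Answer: 4444675260677/616864 ≈ 7.2053e+6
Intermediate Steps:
(p + 3925)*((-1145/(-521) + 351/1184) + 3078) = (-1586 + 3925)*((-1145/(-521) + 351/1184) + 3078) = 2339*((-1145*(-1/521) + 351*(1/1184)) + 3078) = 2339*((1145/521 + 351/1184) + 3078) = 2339*(1538551/616864 + 3078) = 2339*(1900245943/616864) = 4444675260677/616864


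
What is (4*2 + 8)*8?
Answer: 128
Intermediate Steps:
(4*2 + 8)*8 = (8 + 8)*8 = 16*8 = 128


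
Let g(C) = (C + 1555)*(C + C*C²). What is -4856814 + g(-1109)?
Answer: -608321712362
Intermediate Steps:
g(C) = (1555 + C)*(C + C³)
-4856814 + g(-1109) = -4856814 - 1109*(1555 - 1109 + (-1109)³ + 1555*(-1109)²) = -4856814 - 1109*(1555 - 1109 - 1363938029 + 1555*1229881) = -4856814 - 1109*(1555 - 1109 - 1363938029 + 1912464955) = -4856814 - 1109*548527372 = -4856814 - 608316855548 = -608321712362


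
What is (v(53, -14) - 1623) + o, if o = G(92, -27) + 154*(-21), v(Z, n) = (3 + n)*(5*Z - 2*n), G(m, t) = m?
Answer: -7988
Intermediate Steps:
v(Z, n) = (3 + n)*(-2*n + 5*Z)
o = -3142 (o = 92 + 154*(-21) = 92 - 3234 = -3142)
(v(53, -14) - 1623) + o = ((-6*(-14) - 2*(-14)² + 15*53 + 5*53*(-14)) - 1623) - 3142 = ((84 - 2*196 + 795 - 3710) - 1623) - 3142 = ((84 - 392 + 795 - 3710) - 1623) - 3142 = (-3223 - 1623) - 3142 = -4846 - 3142 = -7988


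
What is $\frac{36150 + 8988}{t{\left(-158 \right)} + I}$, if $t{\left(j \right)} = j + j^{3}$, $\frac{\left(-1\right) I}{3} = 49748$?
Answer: $- \frac{22569}{2046857} \approx -0.011026$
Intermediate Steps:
$I = -149244$ ($I = \left(-3\right) 49748 = -149244$)
$\frac{36150 + 8988}{t{\left(-158 \right)} + I} = \frac{36150 + 8988}{\left(-158 + \left(-158\right)^{3}\right) - 149244} = \frac{45138}{\left(-158 - 3944312\right) - 149244} = \frac{45138}{-3944470 - 149244} = \frac{45138}{-4093714} = 45138 \left(- \frac{1}{4093714}\right) = - \frac{22569}{2046857}$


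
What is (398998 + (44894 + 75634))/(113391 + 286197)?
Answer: 37109/28542 ≈ 1.3002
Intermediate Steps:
(398998 + (44894 + 75634))/(113391 + 286197) = (398998 + 120528)/399588 = 519526*(1/399588) = 37109/28542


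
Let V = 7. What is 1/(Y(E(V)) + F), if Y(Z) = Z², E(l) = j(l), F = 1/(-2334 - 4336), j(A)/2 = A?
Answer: 6670/1307319 ≈ 0.0051020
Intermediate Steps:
j(A) = 2*A
F = -1/6670 (F = 1/(-6670) = -1/6670 ≈ -0.00014993)
E(l) = 2*l
1/(Y(E(V)) + F) = 1/((2*7)² - 1/6670) = 1/(14² - 1/6670) = 1/(196 - 1/6670) = 1/(1307319/6670) = 6670/1307319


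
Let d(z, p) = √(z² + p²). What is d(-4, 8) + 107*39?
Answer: 4173 + 4*√5 ≈ 4181.9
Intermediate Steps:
d(z, p) = √(p² + z²)
d(-4, 8) + 107*39 = √(8² + (-4)²) + 107*39 = √(64 + 16) + 4173 = √80 + 4173 = 4*√5 + 4173 = 4173 + 4*√5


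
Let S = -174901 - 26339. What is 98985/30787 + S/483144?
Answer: 1734518040/619773097 ≈ 2.7986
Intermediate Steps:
S = -201240
98985/30787 + S/483144 = 98985/30787 - 201240/483144 = 98985*(1/30787) - 201240*1/483144 = 98985/30787 - 8385/20131 = 1734518040/619773097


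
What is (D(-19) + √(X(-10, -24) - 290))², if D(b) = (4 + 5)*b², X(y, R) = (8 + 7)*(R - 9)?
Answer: (3249 + I*√785)² ≈ 1.0555e+7 + 1.821e+5*I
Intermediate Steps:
X(y, R) = -135 + 15*R (X(y, R) = 15*(-9 + R) = -135 + 15*R)
D(b) = 9*b²
(D(-19) + √(X(-10, -24) - 290))² = (9*(-19)² + √((-135 + 15*(-24)) - 290))² = (9*361 + √((-135 - 360) - 290))² = (3249 + √(-495 - 290))² = (3249 + √(-785))² = (3249 + I*√785)²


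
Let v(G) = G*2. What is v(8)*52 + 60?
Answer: 892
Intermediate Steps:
v(G) = 2*G
v(8)*52 + 60 = (2*8)*52 + 60 = 16*52 + 60 = 832 + 60 = 892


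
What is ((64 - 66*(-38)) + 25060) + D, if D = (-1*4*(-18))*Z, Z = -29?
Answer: 25544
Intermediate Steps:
D = -2088 (D = (-1*4*(-18))*(-29) = -4*(-18)*(-29) = 72*(-29) = -2088)
((64 - 66*(-38)) + 25060) + D = ((64 - 66*(-38)) + 25060) - 2088 = ((64 + 2508) + 25060) - 2088 = (2572 + 25060) - 2088 = 27632 - 2088 = 25544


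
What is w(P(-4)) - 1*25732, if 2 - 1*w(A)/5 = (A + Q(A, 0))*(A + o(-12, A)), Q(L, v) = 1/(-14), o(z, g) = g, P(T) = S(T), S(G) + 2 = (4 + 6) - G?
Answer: -190074/7 ≈ -27153.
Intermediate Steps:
S(G) = 8 - G (S(G) = -2 + ((4 + 6) - G) = -2 + (10 - G) = 8 - G)
P(T) = 8 - T
Q(L, v) = -1/14
w(A) = 10 - 10*A*(-1/14 + A) (w(A) = 10 - 5*(A - 1/14)*(A + A) = 10 - 5*(-1/14 + A)*2*A = 10 - 10*A*(-1/14 + A))
w(P(-4)) - 1*25732 = (10 - 10*(8 - 1*(-4))² + 5*(8 - 1*(-4))/7) - 1*25732 = (10 - 10*(8 + 4)² + 5*(8 + 4)/7) - 25732 = (10 - 10*12² + (5/7)*12) - 25732 = (10 - 10*144 + 60/7) - 25732 = (10 - 1440 + 60/7) - 25732 = -9950/7 - 25732 = -190074/7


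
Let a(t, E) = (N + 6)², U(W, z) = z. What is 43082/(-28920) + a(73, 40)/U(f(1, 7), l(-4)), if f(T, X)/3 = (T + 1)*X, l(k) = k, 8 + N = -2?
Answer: -79381/14460 ≈ -5.4897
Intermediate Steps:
N = -10 (N = -8 - 2 = -10)
f(T, X) = 3*X*(1 + T) (f(T, X) = 3*((T + 1)*X) = 3*((1 + T)*X) = 3*(X*(1 + T)) = 3*X*(1 + T))
a(t, E) = 16 (a(t, E) = (-10 + 6)² = (-4)² = 16)
43082/(-28920) + a(73, 40)/U(f(1, 7), l(-4)) = 43082/(-28920) + 16/(-4) = 43082*(-1/28920) + 16*(-¼) = -21541/14460 - 4 = -79381/14460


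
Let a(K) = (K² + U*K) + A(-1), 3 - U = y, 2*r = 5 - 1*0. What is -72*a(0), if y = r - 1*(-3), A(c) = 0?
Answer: 0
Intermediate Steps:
r = 5/2 (r = (5 - 1*0)/2 = (5 + 0)/2 = (½)*5 = 5/2 ≈ 2.5000)
y = 11/2 (y = 5/2 - 1*(-3) = 5/2 + 3 = 11/2 ≈ 5.5000)
U = -5/2 (U = 3 - 1*11/2 = 3 - 11/2 = -5/2 ≈ -2.5000)
a(K) = K² - 5*K/2 (a(K) = (K² - 5*K/2) + 0 = K² - 5*K/2)
-72*a(0) = -36*0*(-5 + 2*0) = -36*0*(-5 + 0) = -36*0*(-5) = -72*0 = 0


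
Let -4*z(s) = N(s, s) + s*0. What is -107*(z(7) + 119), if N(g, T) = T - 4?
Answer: -50611/4 ≈ -12653.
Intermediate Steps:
N(g, T) = -4 + T
z(s) = 1 - s/4 (z(s) = -((-4 + s) + s*0)/4 = -((-4 + s) + 0)/4 = -(-4 + s)/4 = 1 - s/4)
-107*(z(7) + 119) = -107*((1 - ¼*7) + 119) = -107*((1 - 7/4) + 119) = -107*(-¾ + 119) = -107*473/4 = -50611/4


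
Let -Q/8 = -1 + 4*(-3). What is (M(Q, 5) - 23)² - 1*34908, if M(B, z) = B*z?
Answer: 212101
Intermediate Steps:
Q = 104 (Q = -8*(-1 + 4*(-3)) = -8*(-1 - 12) = -8*(-13) = 104)
(M(Q, 5) - 23)² - 1*34908 = (104*5 - 23)² - 1*34908 = (520 - 23)² - 34908 = 497² - 34908 = 247009 - 34908 = 212101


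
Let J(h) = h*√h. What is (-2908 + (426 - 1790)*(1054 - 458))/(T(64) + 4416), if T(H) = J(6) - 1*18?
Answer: -299009758/1611849 + 407926*√6/1611849 ≈ -184.89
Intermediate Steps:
J(h) = h^(3/2)
T(H) = -18 + 6*√6 (T(H) = 6^(3/2) - 1*18 = 6*√6 - 18 = -18 + 6*√6)
(-2908 + (426 - 1790)*(1054 - 458))/(T(64) + 4416) = (-2908 + (426 - 1790)*(1054 - 458))/((-18 + 6*√6) + 4416) = (-2908 - 1364*596)/(4398 + 6*√6) = (-2908 - 812944)/(4398 + 6*√6) = -815852/(4398 + 6*√6)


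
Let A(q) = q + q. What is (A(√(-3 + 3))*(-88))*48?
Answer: 0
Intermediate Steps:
A(q) = 2*q
(A(√(-3 + 3))*(-88))*48 = ((2*√(-3 + 3))*(-88))*48 = ((2*√0)*(-88))*48 = ((2*0)*(-88))*48 = (0*(-88))*48 = 0*48 = 0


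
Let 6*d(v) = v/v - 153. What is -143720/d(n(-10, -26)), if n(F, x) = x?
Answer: 107790/19 ≈ 5673.2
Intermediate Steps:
d(v) = -76/3 (d(v) = (v/v - 153)/6 = (1 - 153)/6 = (⅙)*(-152) = -76/3)
-143720/d(n(-10, -26)) = -143720/(-76/3) = -143720*(-3/76) = 107790/19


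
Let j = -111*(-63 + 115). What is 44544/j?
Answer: -3712/481 ≈ -7.7173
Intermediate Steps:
j = -5772 (j = -111*52 = -5772)
44544/j = 44544/(-5772) = 44544*(-1/5772) = -3712/481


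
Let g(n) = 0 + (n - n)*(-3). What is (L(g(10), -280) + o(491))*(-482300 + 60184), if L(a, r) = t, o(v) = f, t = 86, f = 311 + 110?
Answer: -214012812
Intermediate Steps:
g(n) = 0 (g(n) = 0 + 0*(-3) = 0 + 0 = 0)
f = 421
o(v) = 421
L(a, r) = 86
(L(g(10), -280) + o(491))*(-482300 + 60184) = (86 + 421)*(-482300 + 60184) = 507*(-422116) = -214012812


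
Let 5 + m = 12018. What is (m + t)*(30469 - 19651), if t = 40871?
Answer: 572099112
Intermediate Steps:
m = 12013 (m = -5 + 12018 = 12013)
(m + t)*(30469 - 19651) = (12013 + 40871)*(30469 - 19651) = 52884*10818 = 572099112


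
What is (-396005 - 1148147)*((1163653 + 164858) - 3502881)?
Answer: 3357557784240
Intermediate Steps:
(-396005 - 1148147)*((1163653 + 164858) - 3502881) = -1544152*(1328511 - 3502881) = -1544152*(-2174370) = 3357557784240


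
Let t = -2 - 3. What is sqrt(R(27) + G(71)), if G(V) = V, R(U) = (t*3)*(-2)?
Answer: sqrt(101) ≈ 10.050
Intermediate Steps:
t = -5
R(U) = 30 (R(U) = -5*3*(-2) = -15*(-2) = 30)
sqrt(R(27) + G(71)) = sqrt(30 + 71) = sqrt(101)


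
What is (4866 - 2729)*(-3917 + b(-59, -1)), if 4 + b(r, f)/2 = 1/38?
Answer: -159364638/19 ≈ -8.3876e+6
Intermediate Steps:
b(r, f) = -151/19 (b(r, f) = -8 + 2/38 = -8 + 2*(1/38) = -8 + 1/19 = -151/19)
(4866 - 2729)*(-3917 + b(-59, -1)) = (4866 - 2729)*(-3917 - 151/19) = 2137*(-74574/19) = -159364638/19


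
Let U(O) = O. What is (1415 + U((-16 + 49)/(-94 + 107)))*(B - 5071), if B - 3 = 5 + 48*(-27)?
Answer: -117183652/13 ≈ -9.0141e+6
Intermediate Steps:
B = -1288 (B = 3 + (5 + 48*(-27)) = 3 + (5 - 1296) = 3 - 1291 = -1288)
(1415 + U((-16 + 49)/(-94 + 107)))*(B - 5071) = (1415 + (-16 + 49)/(-94 + 107))*(-1288 - 5071) = (1415 + 33/13)*(-6359) = (18428/13)*(-6359) = -117183652/13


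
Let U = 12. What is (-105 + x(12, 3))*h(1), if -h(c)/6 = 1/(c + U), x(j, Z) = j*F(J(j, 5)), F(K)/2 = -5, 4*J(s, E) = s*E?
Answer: 1350/13 ≈ 103.85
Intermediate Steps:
J(s, E) = E*s/4 (J(s, E) = (s*E)/4 = (E*s)/4 = E*s/4)
F(K) = -10 (F(K) = 2*(-5) = -10)
x(j, Z) = -10*j (x(j, Z) = j*(-10) = -10*j)
h(c) = -6/(12 + c) (h(c) = -6/(c + 12) = -6/(12 + c))
(-105 + x(12, 3))*h(1) = (-105 - 10*12)*(-6/(12 + 1)) = (-105 - 120)*(-6/13) = -(-1350)/13 = -225*(-6/13) = 1350/13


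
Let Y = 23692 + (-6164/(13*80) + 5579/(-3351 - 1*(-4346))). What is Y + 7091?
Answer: 1592695869/51740 ≈ 30783.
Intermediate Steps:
Y = 1225807529/51740 (Y = 23692 + (-6164/1040 + 5579/(-3351 + 4346)) = 23692 + (-6164*1/1040 + 5579/995) = 23692 + (-1541/260 + 5579*(1/995)) = 23692 + (-1541/260 + 5579/995) = 23692 - 16551/51740 = 1225807529/51740 ≈ 23692.)
Y + 7091 = 1225807529/51740 + 7091 = 1592695869/51740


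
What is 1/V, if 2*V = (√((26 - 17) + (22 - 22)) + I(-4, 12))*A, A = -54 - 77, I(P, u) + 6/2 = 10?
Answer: -1/655 ≈ -0.0015267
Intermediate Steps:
I(P, u) = 7 (I(P, u) = -3 + 10 = 7)
A = -131
V = -655 (V = ((√((26 - 17) + (22 - 22)) + 7)*(-131))/2 = ((√(9 + 0) + 7)*(-131))/2 = ((√9 + 7)*(-131))/2 = ((3 + 7)*(-131))/2 = (10*(-131))/2 = (½)*(-1310) = -655)
1/V = 1/(-655) = -1/655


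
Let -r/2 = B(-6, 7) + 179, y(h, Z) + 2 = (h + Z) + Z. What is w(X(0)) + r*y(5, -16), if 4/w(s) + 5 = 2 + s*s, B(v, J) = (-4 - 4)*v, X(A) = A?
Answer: 39494/3 ≈ 13165.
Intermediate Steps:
B(v, J) = -8*v
y(h, Z) = -2 + h + 2*Z (y(h, Z) = -2 + ((h + Z) + Z) = -2 + ((Z + h) + Z) = -2 + (h + 2*Z) = -2 + h + 2*Z)
w(s) = 4/(-3 + s**2) (w(s) = 4/(-5 + (2 + s*s)) = 4/(-5 + (2 + s**2)) = 4/(-3 + s**2))
r = -454 (r = -2*(-8*(-6) + 179) = -2*(48 + 179) = -2*227 = -454)
w(X(0)) + r*y(5, -16) = 4/(-3 + 0**2) - 454*(-2 + 5 + 2*(-16)) = 4/(-3 + 0) - 454*(-2 + 5 - 32) = 4/(-3) - 454*(-29) = 4*(-1/3) + 13166 = -4/3 + 13166 = 39494/3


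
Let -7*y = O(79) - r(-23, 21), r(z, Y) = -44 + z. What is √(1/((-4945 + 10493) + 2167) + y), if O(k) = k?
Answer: I*√60830313915/54005 ≈ 4.5669*I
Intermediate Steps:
y = -146/7 (y = -(79 - (-44 - 23))/7 = -(79 - 1*(-67))/7 = -(79 + 67)/7 = -⅐*146 = -146/7 ≈ -20.857)
√(1/((-4945 + 10493) + 2167) + y) = √(1/((-4945 + 10493) + 2167) - 146/7) = √(1/(5548 + 2167) - 146/7) = √(1/7715 - 146/7) = √(-1126383/54005) = I*√60830313915/54005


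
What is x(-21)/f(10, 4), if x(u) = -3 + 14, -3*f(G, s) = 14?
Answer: -33/14 ≈ -2.3571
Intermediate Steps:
f(G, s) = -14/3 (f(G, s) = -⅓*14 = -14/3)
x(u) = 11
x(-21)/f(10, 4) = 11/(-14/3) = 11*(-3/14) = -33/14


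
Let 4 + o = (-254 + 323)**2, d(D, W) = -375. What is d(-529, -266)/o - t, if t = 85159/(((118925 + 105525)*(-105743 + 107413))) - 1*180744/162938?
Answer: 2233663879271959/2168137470618500 ≈ 1.0302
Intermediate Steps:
o = 4757 (o = -4 + (-254 + 323)**2 = -4 + 69**2 = -4 + 4761 = 4757)
t = -33867334499429/30537147473500 (t = 85159/((224450*1670)) - 180744*1/162938 = 85159/374831500 - 90372/81469 = -33867334499429/30537147473500 ≈ -1.1091)
d(-529, -266)/o - t = -375/4757 - 1*(-33867334499429/30537147473500) = -375*1/4757 + 33867334499429/30537147473500 = -375/4757 + 33867334499429/30537147473500 = 2233663879271959/2168137470618500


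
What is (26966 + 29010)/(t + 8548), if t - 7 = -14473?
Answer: -27988/2959 ≈ -9.4586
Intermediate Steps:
t = -14466 (t = 7 - 14473 = -14466)
(26966 + 29010)/(t + 8548) = (26966 + 29010)/(-14466 + 8548) = 55976/(-5918) = 55976*(-1/5918) = -27988/2959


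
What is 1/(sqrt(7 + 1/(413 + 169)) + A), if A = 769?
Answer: 447558/344168027 - 5*sqrt(94866)/344168027 ≈ 0.0012959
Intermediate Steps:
1/(sqrt(7 + 1/(413 + 169)) + A) = 1/(sqrt(7 + 1/(413 + 169)) + 769) = 1/(sqrt(7 + 1/582) + 769) = 1/(sqrt(4075/582) + 769) = 1/(5*sqrt(94866)/582 + 769) = 1/(769 + 5*sqrt(94866)/582)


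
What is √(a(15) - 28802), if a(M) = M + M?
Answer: 2*I*√7193 ≈ 169.62*I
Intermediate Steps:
a(M) = 2*M
√(a(15) - 28802) = √(2*15 - 28802) = √(30 - 28802) = √(-28772) = 2*I*√7193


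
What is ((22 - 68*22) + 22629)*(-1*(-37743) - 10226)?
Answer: 582122135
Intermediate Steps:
((22 - 68*22) + 22629)*(-1*(-37743) - 10226) = ((22 - 1496) + 22629)*(37743 - 10226) = (-1474 + 22629)*27517 = 21155*27517 = 582122135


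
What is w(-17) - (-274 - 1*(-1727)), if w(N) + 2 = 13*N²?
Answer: 2302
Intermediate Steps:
w(N) = -2 + 13*N²
w(-17) - (-274 - 1*(-1727)) = (-2 + 13*(-17)²) - (-274 - 1*(-1727)) = (-2 + 13*289) - (-274 + 1727) = (-2 + 3757) - 1*1453 = 3755 - 1453 = 2302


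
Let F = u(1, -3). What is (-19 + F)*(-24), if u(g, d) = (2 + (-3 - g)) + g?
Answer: 480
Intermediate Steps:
u(g, d) = -1 (u(g, d) = (-1 - g) + g = -1)
F = -1
(-19 + F)*(-24) = (-19 - 1)*(-24) = -20*(-24) = 480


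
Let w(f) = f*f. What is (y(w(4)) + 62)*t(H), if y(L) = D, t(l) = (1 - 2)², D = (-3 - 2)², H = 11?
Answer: 87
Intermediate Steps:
D = 25 (D = (-5)² = 25)
t(l) = 1 (t(l) = (-1)² = 1)
w(f) = f²
y(L) = 25
(y(w(4)) + 62)*t(H) = (25 + 62)*1 = 87*1 = 87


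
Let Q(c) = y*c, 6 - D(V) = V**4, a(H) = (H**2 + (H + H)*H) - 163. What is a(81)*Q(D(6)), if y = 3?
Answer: -75542400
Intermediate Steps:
a(H) = -163 + 3*H**2 (a(H) = (H**2 + (2*H)*H) - 163 = (H**2 + 2*H**2) - 163 = 3*H**2 - 163 = -163 + 3*H**2)
D(V) = 6 - V**4
Q(c) = 3*c
a(81)*Q(D(6)) = (-163 + 3*81**2)*(3*(6 - 1*6**4)) = (-163 + 3*6561)*(3*(6 - 1*1296)) = (-163 + 19683)*(3*(6 - 1296)) = 19520*(3*(-1290)) = 19520*(-3870) = -75542400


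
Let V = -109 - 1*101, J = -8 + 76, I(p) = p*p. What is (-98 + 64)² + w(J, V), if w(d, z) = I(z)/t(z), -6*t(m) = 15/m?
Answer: 3705556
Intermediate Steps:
I(p) = p²
J = 68
t(m) = -5/(2*m)
V = -210 (V = -109 - 101 = -210)
w(d, z) = -2*z³/5 (w(d, z) = z²/((-5/(2*z))) = z²*(-2*z/5) = -2*z³/5)
(-98 + 64)² + w(J, V) = (-98 + 64)² - ⅖*(-210)³ = (-34)² - ⅖*(-9261000) = 1156 + 3704400 = 3705556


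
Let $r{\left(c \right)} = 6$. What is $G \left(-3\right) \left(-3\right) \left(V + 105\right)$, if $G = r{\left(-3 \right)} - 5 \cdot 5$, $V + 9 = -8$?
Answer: $-15048$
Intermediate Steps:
$V = -17$ ($V = -9 - 8 = -17$)
$G = -19$ ($G = 6 - 5 \cdot 5 = 6 - 25 = -19$)
$G \left(-3\right) \left(-3\right) \left(V + 105\right) = \left(-19\right) \left(-3\right) \left(-3\right) \left(-17 + 105\right) = 57 \left(-3\right) 88 = \left(-171\right) 88 = -15048$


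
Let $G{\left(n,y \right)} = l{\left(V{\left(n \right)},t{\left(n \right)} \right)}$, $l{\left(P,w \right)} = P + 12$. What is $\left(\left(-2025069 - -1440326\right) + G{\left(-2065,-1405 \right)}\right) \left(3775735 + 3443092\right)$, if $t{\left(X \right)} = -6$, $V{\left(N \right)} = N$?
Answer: $-4235978808292$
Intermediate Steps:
$l{\left(P,w \right)} = 12 + P$
$G{\left(n,y \right)} = 12 + n$
$\left(\left(-2025069 - -1440326\right) + G{\left(-2065,-1405 \right)}\right) \left(3775735 + 3443092\right) = \left(\left(-2025069 - -1440326\right) + \left(12 - 2065\right)\right) \left(3775735 + 3443092\right) = \left(\left(-2025069 + 1440326\right) - 2053\right) 7218827 = \left(-584743 - 2053\right) 7218827 = \left(-586796\right) 7218827 = -4235978808292$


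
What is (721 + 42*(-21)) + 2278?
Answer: 2117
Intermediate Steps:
(721 + 42*(-21)) + 2278 = (721 - 882) + 2278 = -161 + 2278 = 2117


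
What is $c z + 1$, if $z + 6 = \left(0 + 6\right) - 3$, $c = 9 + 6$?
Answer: $-44$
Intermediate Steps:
$c = 15$
$z = -3$ ($z = -6 + \left(\left(0 + 6\right) - 3\right) = -6 + \left(6 - 3\right) = -6 + 3 = -3$)
$c z + 1 = 15 \left(-3\right) + 1 = -45 + 1 = -44$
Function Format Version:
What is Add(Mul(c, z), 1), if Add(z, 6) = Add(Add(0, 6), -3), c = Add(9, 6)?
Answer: -44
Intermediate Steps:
c = 15
z = -3 (z = Add(-6, Add(Add(0, 6), -3)) = Add(-6, Add(6, -3)) = Add(-6, 3) = -3)
Add(Mul(c, z), 1) = Add(Mul(15, -3), 1) = Add(-45, 1) = -44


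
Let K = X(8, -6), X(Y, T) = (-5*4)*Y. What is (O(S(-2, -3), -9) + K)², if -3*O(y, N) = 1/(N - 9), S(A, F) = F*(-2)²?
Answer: 74632321/2916 ≈ 25594.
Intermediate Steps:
S(A, F) = 4*F (S(A, F) = F*4 = 4*F)
O(y, N) = -1/(3*(-9 + N)) (O(y, N) = -1/(3*(N - 9)) = -1/(3*(-9 + N)))
X(Y, T) = -20*Y
K = -160 (K = -20*8 = -160)
(O(S(-2, -3), -9) + K)² = (-1/(-27 + 3*(-9)) - 160)² = (-1/(-27 - 27) - 160)² = (-1/(-54) - 160)² = (-1*(-1/54) - 160)² = (1/54 - 160)² = (-8639/54)² = 74632321/2916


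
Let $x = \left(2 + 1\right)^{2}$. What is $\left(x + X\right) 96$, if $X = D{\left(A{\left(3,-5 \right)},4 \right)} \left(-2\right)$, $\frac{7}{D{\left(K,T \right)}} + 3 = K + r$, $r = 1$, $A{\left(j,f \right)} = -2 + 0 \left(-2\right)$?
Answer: $1200$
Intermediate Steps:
$A{\left(j,f \right)} = -2$ ($A{\left(j,f \right)} = -2 + 0 = -2$)
$x = 9$ ($x = 3^{2} = 9$)
$D{\left(K,T \right)} = \frac{7}{-2 + K}$ ($D{\left(K,T \right)} = \frac{7}{-3 + \left(K + 1\right)} = \frac{7}{-3 + \left(1 + K\right)} = \frac{7}{-2 + K}$)
$X = \frac{7}{2}$ ($X = \frac{7}{-2 - 2} \left(-2\right) = \frac{7}{-4} \left(-2\right) = 7 \left(- \frac{1}{4}\right) \left(-2\right) = \left(- \frac{7}{4}\right) \left(-2\right) = \frac{7}{2} \approx 3.5$)
$\left(x + X\right) 96 = \left(9 + \frac{7}{2}\right) 96 = \frac{25}{2} \cdot 96 = 1200$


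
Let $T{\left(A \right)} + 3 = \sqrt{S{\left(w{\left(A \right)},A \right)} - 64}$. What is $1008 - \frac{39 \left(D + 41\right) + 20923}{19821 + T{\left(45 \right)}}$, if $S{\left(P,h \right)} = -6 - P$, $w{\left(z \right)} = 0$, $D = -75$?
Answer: $\frac{197753423103}{196376597} + \frac{19597 i \sqrt{70}}{392753194} \approx 1007.0 + 0.00041746 i$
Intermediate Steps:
$T{\left(A \right)} = -3 + i \sqrt{70}$ ($T{\left(A \right)} = -3 + \sqrt{\left(-6 - 0\right) - 64} = -3 + \sqrt{\left(-6 + 0\right) - 64} = -3 + \sqrt{-6 - 64} = -3 + \sqrt{-70} = -3 + i \sqrt{70}$)
$1008 - \frac{39 \left(D + 41\right) + 20923}{19821 + T{\left(45 \right)}} = 1008 - \frac{39 \left(-75 + 41\right) + 20923}{19821 - \left(3 - i \sqrt{70}\right)} = 1008 - \frac{39 \left(-34\right) + 20923}{19818 + i \sqrt{70}} = 1008 - \frac{-1326 + 20923}{19818 + i \sqrt{70}} = 1008 - \frac{19597}{19818 + i \sqrt{70}}$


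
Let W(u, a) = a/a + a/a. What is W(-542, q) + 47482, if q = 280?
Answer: 47484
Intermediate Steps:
W(u, a) = 2 (W(u, a) = 1 + 1 = 2)
W(-542, q) + 47482 = 2 + 47482 = 47484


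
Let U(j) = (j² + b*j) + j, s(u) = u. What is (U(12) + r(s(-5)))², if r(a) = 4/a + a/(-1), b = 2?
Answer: 848241/25 ≈ 33930.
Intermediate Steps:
r(a) = -a + 4/a (r(a) = 4/a + a*(-1) = 4/a - a = -a + 4/a)
U(j) = j² + 3*j (U(j) = (j² + 2*j) + j = j² + 3*j)
(U(12) + r(s(-5)))² = (12*(3 + 12) + (-1*(-5) + 4/(-5)))² = (12*15 + (5 + 4*(-⅕)))² = (180 + (5 - ⅘))² = (180 + 21/5)² = (921/5)² = 848241/25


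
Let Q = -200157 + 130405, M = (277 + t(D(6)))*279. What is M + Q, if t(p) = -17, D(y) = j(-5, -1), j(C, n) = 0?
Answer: 2788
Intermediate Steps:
D(y) = 0
M = 72540 (M = (277 - 17)*279 = 260*279 = 72540)
Q = -69752
M + Q = 72540 - 69752 = 2788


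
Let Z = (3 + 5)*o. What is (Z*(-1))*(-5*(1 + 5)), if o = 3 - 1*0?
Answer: 720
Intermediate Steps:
o = 3 (o = 3 + 0 = 3)
Z = 24 (Z = (3 + 5)*3 = 8*3 = 24)
(Z*(-1))*(-5*(1 + 5)) = (24*(-1))*(-5*(1 + 5)) = -(-120)*6 = -24*(-30) = 720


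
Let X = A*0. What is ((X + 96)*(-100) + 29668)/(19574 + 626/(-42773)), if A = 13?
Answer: 214592141/209309519 ≈ 1.0252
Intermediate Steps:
X = 0 (X = 13*0 = 0)
((X + 96)*(-100) + 29668)/(19574 + 626/(-42773)) = ((0 + 96)*(-100) + 29668)/(19574 + 626/(-42773)) = (96*(-100) + 29668)/(19574 + 626*(-1/42773)) = (-9600 + 29668)/(19574 - 626/42773) = 20068/(837238076/42773) = 20068*(42773/837238076) = 214592141/209309519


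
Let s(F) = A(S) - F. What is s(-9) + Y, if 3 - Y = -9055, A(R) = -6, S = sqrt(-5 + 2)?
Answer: 9061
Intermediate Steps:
S = I*sqrt(3) (S = sqrt(-3) = I*sqrt(3) ≈ 1.732*I)
Y = 9058 (Y = 3 - 1*(-9055) = 3 + 9055 = 9058)
s(F) = -6 - F
s(-9) + Y = (-6 - 1*(-9)) + 9058 = (-6 + 9) + 9058 = 3 + 9058 = 9061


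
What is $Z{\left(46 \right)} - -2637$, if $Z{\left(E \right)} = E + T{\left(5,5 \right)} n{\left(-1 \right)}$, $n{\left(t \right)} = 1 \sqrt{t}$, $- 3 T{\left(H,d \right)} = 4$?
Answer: $2683 - \frac{4 i}{3} \approx 2683.0 - 1.3333 i$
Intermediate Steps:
$T{\left(H,d \right)} = - \frac{4}{3}$ ($T{\left(H,d \right)} = \left(- \frac{1}{3}\right) 4 = - \frac{4}{3}$)
$n{\left(t \right)} = \sqrt{t}$
$Z{\left(E \right)} = E - \frac{4 i}{3}$ ($Z{\left(E \right)} = E - \frac{4 \sqrt{-1}}{3} = E - \frac{4 i}{3}$)
$Z{\left(46 \right)} - -2637 = \left(46 - \frac{4 i}{3}\right) - -2637 = \left(46 - \frac{4 i}{3}\right) + 2637 = 2683 - \frac{4 i}{3}$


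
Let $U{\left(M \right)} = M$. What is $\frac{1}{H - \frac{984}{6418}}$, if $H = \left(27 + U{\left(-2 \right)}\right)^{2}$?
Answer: $\frac{3209}{2005133} \approx 0.0016004$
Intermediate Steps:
$H = 625$ ($H = \left(27 - 2\right)^{2} = 25^{2} = 625$)
$\frac{1}{H - \frac{984}{6418}} = \frac{1}{625 - \frac{984}{6418}} = \frac{1}{625 - \frac{492}{3209}} = \frac{1}{\frac{2005133}{3209}} = \frac{3209}{2005133}$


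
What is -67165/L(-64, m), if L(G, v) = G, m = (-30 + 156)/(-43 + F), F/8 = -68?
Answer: 67165/64 ≈ 1049.5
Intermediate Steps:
F = -544 (F = 8*(-68) = -544)
m = -126/587 (m = (-30 + 156)/(-43 - 544) = 126/(-587) = 126*(-1/587) = -126/587 ≈ -0.21465)
-67165/L(-64, m) = -67165/(-64) = -67165*(-1/64) = 67165/64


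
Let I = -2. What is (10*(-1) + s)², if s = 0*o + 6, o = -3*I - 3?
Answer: 16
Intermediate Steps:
o = 3 (o = -3*(-2) - 3 = 6 - 3 = 3)
s = 6 (s = 0*3 + 6 = 0 + 6 = 6)
(10*(-1) + s)² = (10*(-1) + 6)² = (-10 + 6)² = (-4)² = 16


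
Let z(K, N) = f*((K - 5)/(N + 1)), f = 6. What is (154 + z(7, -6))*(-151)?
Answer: -114458/5 ≈ -22892.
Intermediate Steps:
z(K, N) = 6*(-5 + K)/(1 + N) (z(K, N) = 6*((K - 5)/(N + 1)) = 6*((-5 + K)/(1 + N)) = 6*(-5 + K)/(1 + N))
(154 + z(7, -6))*(-151) = (154 + 6*(-5 + 7)/(1 - 6))*(-151) = (154 + 6*2/(-5))*(-151) = (154 + 6*(-1/5)*2)*(-151) = (154 - 12/5)*(-151) = (758/5)*(-151) = -114458/5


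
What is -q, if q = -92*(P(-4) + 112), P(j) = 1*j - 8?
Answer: 9200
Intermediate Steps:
P(j) = -8 + j (P(j) = j - 8 = -8 + j)
q = -9200 (q = -92*((-8 - 4) + 112) = -92*(-12 + 112) = -92*100 = -9200)
-q = -1*(-9200) = 9200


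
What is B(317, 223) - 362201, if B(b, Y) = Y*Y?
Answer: -312472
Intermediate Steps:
B(b, Y) = Y²
B(317, 223) - 362201 = 223² - 362201 = 49729 - 362201 = -312472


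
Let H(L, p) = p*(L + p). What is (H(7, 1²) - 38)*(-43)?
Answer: 1290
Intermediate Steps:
(H(7, 1²) - 38)*(-43) = (1²*(7 + 1²) - 38)*(-43) = (1*(7 + 1) - 38)*(-43) = (1*8 - 38)*(-43) = (8 - 38)*(-43) = -30*(-43) = 1290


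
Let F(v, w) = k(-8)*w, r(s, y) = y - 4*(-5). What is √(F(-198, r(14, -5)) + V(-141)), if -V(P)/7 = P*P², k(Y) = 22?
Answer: 19*√54357 ≈ 4429.8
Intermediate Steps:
r(s, y) = 20 + y (r(s, y) = y + 20 = 20 + y)
V(P) = -7*P³ (V(P) = -7*P*P² = -7*P³)
F(v, w) = 22*w
√(F(-198, r(14, -5)) + V(-141)) = √(22*(20 - 5) - 7*(-141)³) = √(22*15 - 7*(-2803221)) = √(330 + 19622547) = √19622877 = 19*√54357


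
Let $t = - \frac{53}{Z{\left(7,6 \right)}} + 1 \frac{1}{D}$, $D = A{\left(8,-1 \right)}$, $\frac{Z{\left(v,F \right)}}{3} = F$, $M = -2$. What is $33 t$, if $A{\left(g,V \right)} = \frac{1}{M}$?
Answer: $- \frac{979}{6} \approx -163.17$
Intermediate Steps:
$Z{\left(v,F \right)} = 3 F$
$A{\left(g,V \right)} = - \frac{1}{2}$ ($A{\left(g,V \right)} = \frac{1}{-2} = - \frac{1}{2}$)
$D = - \frac{1}{2} \approx -0.5$
$t = - \frac{89}{18}$ ($t = - \frac{53}{3 \cdot 6} + 1 \frac{1}{- \frac{1}{2}} = - \frac{53}{18} + 1 \left(-2\right) = \left(-53\right) \frac{1}{18} - 2 = - \frac{53}{18} - 2 = - \frac{89}{18} \approx -4.9444$)
$33 t = 33 \left(- \frac{89}{18}\right) = - \frac{979}{6}$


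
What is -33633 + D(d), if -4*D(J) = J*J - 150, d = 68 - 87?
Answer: -134743/4 ≈ -33686.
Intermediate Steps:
d = -19
D(J) = 75/2 - J²/4 (D(J) = -(J*J - 150)/4 = -(J² - 150)/4 = -(-150 + J²)/4 = 75/2 - J²/4)
-33633 + D(d) = -33633 + (75/2 - ¼*(-19)²) = -33633 + (75/2 - ¼*361) = -33633 + (75/2 - 361/4) = -33633 - 211/4 = -134743/4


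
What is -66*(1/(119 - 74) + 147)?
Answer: -145552/15 ≈ -9703.5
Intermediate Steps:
-66*(1/(119 - 74) + 147) = -66*(1/45 + 147) = -66*6616/45 = -145552/15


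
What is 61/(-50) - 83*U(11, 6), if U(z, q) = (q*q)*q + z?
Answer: -942111/50 ≈ -18842.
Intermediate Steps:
U(z, q) = z + q³ (U(z, q) = q²*q + z = q³ + z = z + q³)
61/(-50) - 83*U(11, 6) = 61/(-50) - 83*(11 + 6³) = 61*(-1/50) - 83*(11 + 216) = -61/50 - 83*227 = -61/50 - 18841 = -942111/50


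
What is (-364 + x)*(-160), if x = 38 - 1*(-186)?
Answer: 22400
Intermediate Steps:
x = 224 (x = 38 + 186 = 224)
(-364 + x)*(-160) = (-364 + 224)*(-160) = -140*(-160) = 22400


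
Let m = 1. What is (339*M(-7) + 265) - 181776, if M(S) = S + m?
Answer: -183545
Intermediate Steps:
M(S) = 1 + S (M(S) = S + 1 = 1 + S)
(339*M(-7) + 265) - 181776 = (339*(1 - 7) + 265) - 181776 = (339*(-6) + 265) - 181776 = (-2034 + 265) - 181776 = -1769 - 181776 = -183545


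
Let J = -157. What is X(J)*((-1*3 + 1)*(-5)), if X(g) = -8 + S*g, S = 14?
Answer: -22060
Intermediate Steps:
X(g) = -8 + 14*g
X(J)*((-1*3 + 1)*(-5)) = (-8 + 14*(-157))*((-1*3 + 1)*(-5)) = (-8 - 2198)*((-3 + 1)*(-5)) = -(-4412)*(-5) = -2206*10 = -22060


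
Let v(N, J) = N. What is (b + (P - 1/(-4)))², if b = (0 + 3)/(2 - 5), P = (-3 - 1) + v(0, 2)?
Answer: 361/16 ≈ 22.563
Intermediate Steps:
P = -4 (P = (-3 - 1) + 0 = -4 + 0 = -4)
b = -1 (b = 3/(-3) = 3*(-⅓) = -1)
(b + (P - 1/(-4)))² = (-1 + (-4 - 1/(-4)))² = (-1 + (-4 - 1*(-¼)))² = (-1 + (-4 + ¼))² = (-1 - 15/4)² = (-19/4)² = 361/16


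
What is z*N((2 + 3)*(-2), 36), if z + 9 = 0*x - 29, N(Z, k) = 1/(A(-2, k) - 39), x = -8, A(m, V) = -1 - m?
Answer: 1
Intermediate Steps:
N(Z, k) = -1/38 (N(Z, k) = 1/((-1 - 1*(-2)) - 39) = 1/((-1 + 2) - 39) = 1/(1 - 39) = 1/(-38) = -1/38)
z = -38 (z = -9 + (0*(-8) - 29) = -9 + (0 - 29) = -9 - 29 = -38)
z*N((2 + 3)*(-2), 36) = -38*(-1/38) = 1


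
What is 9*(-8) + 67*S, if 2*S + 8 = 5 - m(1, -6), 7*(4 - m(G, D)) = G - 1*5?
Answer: -4559/14 ≈ -325.64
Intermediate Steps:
m(G, D) = 33/7 - G/7 (m(G, D) = 4 - (G - 1*5)/7 = 4 - (G - 5)/7 = 4 - (-5 + G)/7 = 4 + (5/7 - G/7) = 33/7 - G/7)
S = -53/14 (S = -4 + (5 - (33/7 - 1/7*1))/2 = -4 + (5 - (33/7 - 1/7))/2 = -4 + (5 - 1*32/7)/2 = -4 + (5 - 32/7)/2 = -4 + (1/2)*(3/7) = -4 + 3/14 = -53/14 ≈ -3.7857)
9*(-8) + 67*S = 9*(-8) + 67*(-53/14) = -72 - 3551/14 = -4559/14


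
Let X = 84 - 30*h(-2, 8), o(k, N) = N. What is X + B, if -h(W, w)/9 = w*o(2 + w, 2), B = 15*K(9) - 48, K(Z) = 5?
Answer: 4431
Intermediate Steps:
B = 27 (B = 15*5 - 48 = 75 - 48 = 27)
h(W, w) = -18*w (h(W, w) = -9*w*2 = -18*w)
X = 4404 (X = 84 - (-540)*8 = 84 - 30*(-144) = 84 + 4320 = 4404)
X + B = 4404 + 27 = 4431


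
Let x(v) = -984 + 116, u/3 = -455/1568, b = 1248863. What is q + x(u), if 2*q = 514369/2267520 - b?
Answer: -2835757730111/4535040 ≈ -6.2530e+5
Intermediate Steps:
u = -195/224 (u = 3*(-455/1568) = 3*(-455*1/1568) = 3*(-65/224) = -195/224 ≈ -0.87054)
x(v) = -868
q = -2831821315391/4535040 (q = (514369/2267520 - 1*1248863)/2 = (514369*(1/2267520) - 1248863)/2 = (514369/2267520 - 1248863)/2 = (1/2)*(-2831821315391/2267520) = -2831821315391/4535040 ≈ -6.2443e+5)
q + x(u) = -2831821315391/4535040 - 868 = -2835757730111/4535040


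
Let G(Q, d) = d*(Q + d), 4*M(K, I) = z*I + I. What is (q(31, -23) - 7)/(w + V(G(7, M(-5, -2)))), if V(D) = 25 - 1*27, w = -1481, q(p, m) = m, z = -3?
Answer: 30/1483 ≈ 0.020229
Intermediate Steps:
M(K, I) = -I/2 (M(K, I) = (-3*I + I)/4 = (-2*I)/4 = -I/2)
V(D) = -2 (V(D) = 25 - 27 = -2)
(q(31, -23) - 7)/(w + V(G(7, M(-5, -2)))) = (-23 - 7)/(-1481 - 2) = -30/(-1483) = -30*(-1/1483) = 30/1483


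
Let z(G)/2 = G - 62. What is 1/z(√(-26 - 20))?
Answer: -31/3890 - I*√46/7780 ≈ -0.0079692 - 0.00087176*I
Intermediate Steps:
z(G) = -124 + 2*G (z(G) = 2*(G - 62) = 2*(-62 + G) = -124 + 2*G)
1/z(√(-26 - 20)) = 1/(-124 + 2*√(-26 - 20)) = 1/(-124 + 2*√(-46)) = 1/(-124 + 2*(I*√46)) = 1/(-124 + 2*I*√46)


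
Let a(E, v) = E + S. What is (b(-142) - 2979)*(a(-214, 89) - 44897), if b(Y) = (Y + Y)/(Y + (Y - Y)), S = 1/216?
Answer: 29007813575/216 ≈ 1.3430e+8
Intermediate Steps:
S = 1/216 ≈ 0.0046296
a(E, v) = 1/216 + E (a(E, v) = E + 1/216 = 1/216 + E)
b(Y) = 2 (b(Y) = (2*Y)/(Y + 0) = (2*Y)/Y = 2)
(b(-142) - 2979)*(a(-214, 89) - 44897) = (2 - 2979)*((1/216 - 214) - 44897) = -2977*(-46223/216 - 44897) = -2977*(-9743975/216) = 29007813575/216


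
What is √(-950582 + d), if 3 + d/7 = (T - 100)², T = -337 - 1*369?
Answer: √3596849 ≈ 1896.5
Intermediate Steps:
T = -706 (T = -337 - 369 = -706)
d = 4547431 (d = -21 + 7*(-706 - 100)² = -21 + 7*(-806)² = -21 + 7*649636 = -21 + 4547452 = 4547431)
√(-950582 + d) = √(-950582 + 4547431) = √3596849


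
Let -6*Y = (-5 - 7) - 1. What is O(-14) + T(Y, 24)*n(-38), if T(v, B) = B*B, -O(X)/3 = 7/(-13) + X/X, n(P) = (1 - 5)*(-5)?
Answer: 149742/13 ≈ 11519.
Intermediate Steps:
Y = 13/6 (Y = -((-5 - 7) - 1)/6 = -(-12 - 1)/6 = -⅙*(-13) = 13/6 ≈ 2.1667)
n(P) = 20 (n(P) = -4*(-5) = 20)
O(X) = -18/13 (O(X) = -3*(7/(-13) + X/X) = -3*(7*(-1/13) + 1) = -3*(-7/13 + 1) = -3*6/13 = -18/13)
T(v, B) = B²
O(-14) + T(Y, 24)*n(-38) = -18/13 + 24²*20 = -18/13 + 576*20 = -18/13 + 11520 = 149742/13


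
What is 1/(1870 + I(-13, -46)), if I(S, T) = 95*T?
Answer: -1/2500 ≈ -0.00040000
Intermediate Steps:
1/(1870 + I(-13, -46)) = 1/(1870 + 95*(-46)) = 1/(1870 - 4370) = 1/(-2500) = -1/2500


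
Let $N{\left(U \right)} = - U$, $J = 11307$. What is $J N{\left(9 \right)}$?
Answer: $-101763$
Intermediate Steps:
$J N{\left(9 \right)} = 11307 \left(\left(-1\right) 9\right) = 11307 \left(-9\right) = -101763$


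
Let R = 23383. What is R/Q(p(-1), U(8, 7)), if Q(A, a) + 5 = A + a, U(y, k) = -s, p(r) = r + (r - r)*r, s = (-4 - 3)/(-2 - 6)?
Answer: -187064/55 ≈ -3401.2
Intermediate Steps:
s = 7/8 (s = -7/(-8) = -7*(-⅛) = 7/8 ≈ 0.87500)
p(r) = r (p(r) = r + 0*r = r + 0 = r)
U(y, k) = -7/8 (U(y, k) = -1*7/8 = -7/8)
Q(A, a) = -5 + A + a (Q(A, a) = -5 + (A + a) = -5 + A + a)
R/Q(p(-1), U(8, 7)) = 23383/(-5 - 1 - 7/8) = 23383/(-55/8) = 23383*(-8/55) = -187064/55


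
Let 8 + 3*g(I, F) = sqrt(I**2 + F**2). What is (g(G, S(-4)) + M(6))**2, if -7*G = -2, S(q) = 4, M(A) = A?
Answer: 632/49 + 40*sqrt(197)/63 ≈ 21.810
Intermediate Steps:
G = 2/7 (G = -1/7*(-2) = 2/7 ≈ 0.28571)
g(I, F) = -8/3 + sqrt(F**2 + I**2)/3 (g(I, F) = -8/3 + sqrt(I**2 + F**2)/3 = -8/3 + sqrt(F**2 + I**2)/3)
(g(G, S(-4)) + M(6))**2 = ((-8/3 + sqrt(4**2 + (2/7)**2)/3) + 6)**2 = ((-8/3 + sqrt(16 + 4/49)/3) + 6)**2 = ((-8/3 + sqrt(788/49)/3) + 6)**2 = ((-8/3 + (2*sqrt(197)/7)/3) + 6)**2 = ((-8/3 + 2*sqrt(197)/21) + 6)**2 = (10/3 + 2*sqrt(197)/21)**2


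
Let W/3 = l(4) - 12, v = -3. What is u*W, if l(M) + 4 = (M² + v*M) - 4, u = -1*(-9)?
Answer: -432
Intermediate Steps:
u = 9
l(M) = -8 + M² - 3*M (l(M) = -4 + ((M² - 3*M) - 4) = -4 + (-4 + M² - 3*M) = -8 + M² - 3*M)
W = -48 (W = 3*((-8 + 4² - 3*4) - 12) = 3*((-8 + 16 - 12) - 12) = 3*(-4 - 12) = 3*(-16) = -48)
u*W = 9*(-48) = -432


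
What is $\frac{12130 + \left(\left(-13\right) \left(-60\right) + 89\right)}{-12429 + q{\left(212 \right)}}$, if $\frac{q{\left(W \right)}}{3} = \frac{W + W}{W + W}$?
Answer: $- \frac{4333}{4142} \approx -1.0461$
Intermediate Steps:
$q{\left(W \right)} = 3$ ($q{\left(W \right)} = 3 \frac{W + W}{W + W} = 3 \frac{2 W}{2 W} = 3 \cdot 2 W \frac{1}{2 W} = 3 \cdot 1 = 3$)
$\frac{12130 + \left(\left(-13\right) \left(-60\right) + 89\right)}{-12429 + q{\left(212 \right)}} = \frac{12130 + \left(\left(-13\right) \left(-60\right) + 89\right)}{-12429 + 3} = \frac{12130 + \left(780 + 89\right)}{-12426} = \left(12130 + 869\right) \left(- \frac{1}{12426}\right) = 12999 \left(- \frac{1}{12426}\right) = - \frac{4333}{4142}$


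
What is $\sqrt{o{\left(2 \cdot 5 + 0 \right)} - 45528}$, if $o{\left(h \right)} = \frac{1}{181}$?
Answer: $\frac{i \sqrt{1491542627}}{181} \approx 213.37 i$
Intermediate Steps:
$o{\left(h \right)} = \frac{1}{181}$
$\sqrt{o{\left(2 \cdot 5 + 0 \right)} - 45528} = \sqrt{\frac{1}{181} - 45528} = \sqrt{- \frac{8240567}{181}} = \frac{i \sqrt{1491542627}}{181}$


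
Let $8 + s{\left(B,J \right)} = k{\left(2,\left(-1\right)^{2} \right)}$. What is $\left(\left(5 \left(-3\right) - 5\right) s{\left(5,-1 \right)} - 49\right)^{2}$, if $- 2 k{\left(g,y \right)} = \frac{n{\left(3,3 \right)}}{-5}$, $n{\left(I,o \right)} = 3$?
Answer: $11025$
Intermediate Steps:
$k{\left(g,y \right)} = \frac{3}{10}$ ($k{\left(g,y \right)} = - \frac{3 \frac{1}{-5}}{2} = - \frac{3 \left(- \frac{1}{5}\right)}{2} = \left(- \frac{1}{2}\right) \left(- \frac{3}{5}\right) = \frac{3}{10}$)
$s{\left(B,J \right)} = - \frac{77}{10}$ ($s{\left(B,J \right)} = -8 + \frac{3}{10} = - \frac{77}{10}$)
$\left(\left(5 \left(-3\right) - 5\right) s{\left(5,-1 \right)} - 49\right)^{2} = \left(\left(5 \left(-3\right) - 5\right) \left(- \frac{77}{10}\right) - 49\right)^{2} = \left(\left(-15 - 5\right) \left(- \frac{77}{10}\right) - 49\right)^{2} = \left(\left(-20\right) \left(- \frac{77}{10}\right) - 49\right)^{2} = \left(154 - 49\right)^{2} = 105^{2} = 11025$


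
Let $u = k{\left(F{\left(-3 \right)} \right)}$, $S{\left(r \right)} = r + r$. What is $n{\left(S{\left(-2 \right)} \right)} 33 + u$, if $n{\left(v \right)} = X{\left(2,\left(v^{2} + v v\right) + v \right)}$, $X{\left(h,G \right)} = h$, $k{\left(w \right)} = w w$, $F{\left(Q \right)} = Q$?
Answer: $75$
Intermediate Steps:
$k{\left(w \right)} = w^{2}$
$S{\left(r \right)} = 2 r$
$n{\left(v \right)} = 2$
$u = 9$ ($u = \left(-3\right)^{2} = 9$)
$n{\left(S{\left(-2 \right)} \right)} 33 + u = 2 \cdot 33 + 9 = 66 + 9 = 75$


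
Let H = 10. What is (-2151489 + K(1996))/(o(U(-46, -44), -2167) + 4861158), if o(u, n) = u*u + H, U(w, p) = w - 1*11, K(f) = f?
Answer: -2149493/4864417 ≈ -0.44188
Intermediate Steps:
U(w, p) = -11 + w (U(w, p) = w - 11 = -11 + w)
o(u, n) = 10 + u² (o(u, n) = u*u + 10 = u² + 10 = 10 + u²)
(-2151489 + K(1996))/(o(U(-46, -44), -2167) + 4861158) = (-2151489 + 1996)/((10 + (-11 - 46)²) + 4861158) = -2149493/((10 + (-57)²) + 4861158) = -2149493/((10 + 3249) + 4861158) = -2149493/(3259 + 4861158) = -2149493/4864417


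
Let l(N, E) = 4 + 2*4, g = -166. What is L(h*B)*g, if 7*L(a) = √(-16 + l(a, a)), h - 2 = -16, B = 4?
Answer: -332*I/7 ≈ -47.429*I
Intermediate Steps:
h = -14 (h = 2 - 16 = -14)
l(N, E) = 12 (l(N, E) = 4 + 8 = 12)
L(a) = 2*I/7 (L(a) = √(-16 + 12)/7 = √(-4)/7 = (2*I)/7 = 2*I/7)
L(h*B)*g = (2*I/7)*(-166) = -332*I/7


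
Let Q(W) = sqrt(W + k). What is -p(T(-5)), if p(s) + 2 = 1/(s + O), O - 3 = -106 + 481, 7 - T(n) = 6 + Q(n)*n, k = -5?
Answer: 287403/143891 + 5*I*sqrt(10)/143891 ≈ 1.9974 + 0.00010988*I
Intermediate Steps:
Q(W) = sqrt(-5 + W) (Q(W) = sqrt(W - 5) = sqrt(-5 + W))
T(n) = 1 - n*sqrt(-5 + n) (T(n) = 7 - (6 + sqrt(-5 + n)*n) = 7 - (6 + n*sqrt(-5 + n)) = 7 + (-6 - n*sqrt(-5 + n)) = 1 - n*sqrt(-5 + n))
O = 378 (O = 3 + (-106 + 481) = 3 + 375 = 378)
p(s) = -2 + 1/(378 + s) (p(s) = -2 + 1/(s + 378) = -2 + 1/(378 + s))
-p(T(-5)) = -(-755 - 2*(1 - 1*(-5)*sqrt(-5 - 5)))/(378 + (1 - 1*(-5)*sqrt(-5 - 5))) = -(-755 - 2*(1 - 1*(-5)*sqrt(-10)))/(378 + (1 - 1*(-5)*sqrt(-10))) = -(-755 - 2*(1 - 1*(-5)*I*sqrt(10)))/(378 + (1 - 1*(-5)*I*sqrt(10))) = -(-755 - 2*(1 + 5*I*sqrt(10)))/(378 + (1 + 5*I*sqrt(10))) = -(-755 + (-2 - 10*I*sqrt(10)))/(379 + 5*I*sqrt(10)) = -(-757 - 10*I*sqrt(10))/(379 + 5*I*sqrt(10))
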